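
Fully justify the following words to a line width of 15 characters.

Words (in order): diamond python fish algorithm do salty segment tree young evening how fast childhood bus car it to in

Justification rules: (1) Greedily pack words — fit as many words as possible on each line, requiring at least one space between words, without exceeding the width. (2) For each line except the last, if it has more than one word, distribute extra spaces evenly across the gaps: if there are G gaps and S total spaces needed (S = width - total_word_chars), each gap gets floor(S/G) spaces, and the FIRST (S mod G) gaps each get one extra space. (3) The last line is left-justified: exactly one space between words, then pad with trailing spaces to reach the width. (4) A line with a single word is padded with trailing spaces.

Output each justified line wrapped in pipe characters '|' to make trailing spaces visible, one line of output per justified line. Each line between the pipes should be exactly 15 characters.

Answer: |diamond  python|
|fish  algorithm|
|do        salty|
|segment    tree|
|young   evening|
|how        fast|
|childhood   bus|
|car it to in   |

Derivation:
Line 1: ['diamond', 'python'] (min_width=14, slack=1)
Line 2: ['fish', 'algorithm'] (min_width=14, slack=1)
Line 3: ['do', 'salty'] (min_width=8, slack=7)
Line 4: ['segment', 'tree'] (min_width=12, slack=3)
Line 5: ['young', 'evening'] (min_width=13, slack=2)
Line 6: ['how', 'fast'] (min_width=8, slack=7)
Line 7: ['childhood', 'bus'] (min_width=13, slack=2)
Line 8: ['car', 'it', 'to', 'in'] (min_width=12, slack=3)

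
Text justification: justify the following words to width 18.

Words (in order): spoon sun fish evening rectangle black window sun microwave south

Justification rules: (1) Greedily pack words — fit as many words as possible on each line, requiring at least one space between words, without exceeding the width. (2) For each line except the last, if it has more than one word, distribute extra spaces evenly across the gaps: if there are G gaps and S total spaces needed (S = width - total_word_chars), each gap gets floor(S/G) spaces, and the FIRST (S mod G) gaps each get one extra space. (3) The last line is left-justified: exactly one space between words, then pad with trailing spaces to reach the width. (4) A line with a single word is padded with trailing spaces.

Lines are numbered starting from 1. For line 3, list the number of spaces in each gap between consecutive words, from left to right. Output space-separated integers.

Answer: 2 2

Derivation:
Line 1: ['spoon', 'sun', 'fish'] (min_width=14, slack=4)
Line 2: ['evening', 'rectangle'] (min_width=17, slack=1)
Line 3: ['black', 'window', 'sun'] (min_width=16, slack=2)
Line 4: ['microwave', 'south'] (min_width=15, slack=3)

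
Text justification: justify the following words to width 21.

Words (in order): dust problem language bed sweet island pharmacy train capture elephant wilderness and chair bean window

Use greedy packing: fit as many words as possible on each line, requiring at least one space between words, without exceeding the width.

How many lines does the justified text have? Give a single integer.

Line 1: ['dust', 'problem', 'language'] (min_width=21, slack=0)
Line 2: ['bed', 'sweet', 'island'] (min_width=16, slack=5)
Line 3: ['pharmacy', 'train'] (min_width=14, slack=7)
Line 4: ['capture', 'elephant'] (min_width=16, slack=5)
Line 5: ['wilderness', 'and', 'chair'] (min_width=20, slack=1)
Line 6: ['bean', 'window'] (min_width=11, slack=10)
Total lines: 6

Answer: 6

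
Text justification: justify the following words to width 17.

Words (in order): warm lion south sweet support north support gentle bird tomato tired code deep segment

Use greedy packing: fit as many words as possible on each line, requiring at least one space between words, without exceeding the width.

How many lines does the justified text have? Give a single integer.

Answer: 6

Derivation:
Line 1: ['warm', 'lion', 'south'] (min_width=15, slack=2)
Line 2: ['sweet', 'support'] (min_width=13, slack=4)
Line 3: ['north', 'support'] (min_width=13, slack=4)
Line 4: ['gentle', 'bird'] (min_width=11, slack=6)
Line 5: ['tomato', 'tired', 'code'] (min_width=17, slack=0)
Line 6: ['deep', 'segment'] (min_width=12, slack=5)
Total lines: 6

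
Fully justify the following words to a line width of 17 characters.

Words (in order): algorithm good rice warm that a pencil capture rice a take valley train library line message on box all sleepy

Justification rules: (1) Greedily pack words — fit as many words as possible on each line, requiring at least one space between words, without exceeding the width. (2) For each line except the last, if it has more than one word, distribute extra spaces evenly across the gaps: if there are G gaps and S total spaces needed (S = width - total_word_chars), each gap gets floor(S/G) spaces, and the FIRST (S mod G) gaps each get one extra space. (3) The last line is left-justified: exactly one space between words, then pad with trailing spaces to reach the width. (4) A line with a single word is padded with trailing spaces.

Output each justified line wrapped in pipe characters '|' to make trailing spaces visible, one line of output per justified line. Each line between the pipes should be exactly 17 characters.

Answer: |algorithm    good|
|rice  warm that a|
|pencil    capture|
|rice    a    take|
|valley      train|
|library      line|
|message   on  box|
|all sleepy       |

Derivation:
Line 1: ['algorithm', 'good'] (min_width=14, slack=3)
Line 2: ['rice', 'warm', 'that', 'a'] (min_width=16, slack=1)
Line 3: ['pencil', 'capture'] (min_width=14, slack=3)
Line 4: ['rice', 'a', 'take'] (min_width=11, slack=6)
Line 5: ['valley', 'train'] (min_width=12, slack=5)
Line 6: ['library', 'line'] (min_width=12, slack=5)
Line 7: ['message', 'on', 'box'] (min_width=14, slack=3)
Line 8: ['all', 'sleepy'] (min_width=10, slack=7)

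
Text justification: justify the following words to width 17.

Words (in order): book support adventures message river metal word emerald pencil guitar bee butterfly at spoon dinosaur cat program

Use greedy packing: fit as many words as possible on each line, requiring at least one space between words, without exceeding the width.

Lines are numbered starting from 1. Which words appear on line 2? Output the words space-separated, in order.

Line 1: ['book', 'support'] (min_width=12, slack=5)
Line 2: ['adventures'] (min_width=10, slack=7)
Line 3: ['message', 'river'] (min_width=13, slack=4)
Line 4: ['metal', 'word'] (min_width=10, slack=7)
Line 5: ['emerald', 'pencil'] (min_width=14, slack=3)
Line 6: ['guitar', 'bee'] (min_width=10, slack=7)
Line 7: ['butterfly', 'at'] (min_width=12, slack=5)
Line 8: ['spoon', 'dinosaur'] (min_width=14, slack=3)
Line 9: ['cat', 'program'] (min_width=11, slack=6)

Answer: adventures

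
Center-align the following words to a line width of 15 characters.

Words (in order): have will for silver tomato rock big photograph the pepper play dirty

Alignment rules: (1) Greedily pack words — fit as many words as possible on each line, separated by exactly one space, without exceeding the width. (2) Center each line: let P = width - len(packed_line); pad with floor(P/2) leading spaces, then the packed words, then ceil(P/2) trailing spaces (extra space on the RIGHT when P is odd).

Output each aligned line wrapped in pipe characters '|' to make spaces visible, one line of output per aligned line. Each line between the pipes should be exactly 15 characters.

Line 1: ['have', 'will', 'for'] (min_width=13, slack=2)
Line 2: ['silver', 'tomato'] (min_width=13, slack=2)
Line 3: ['rock', 'big'] (min_width=8, slack=7)
Line 4: ['photograph', 'the'] (min_width=14, slack=1)
Line 5: ['pepper', 'play'] (min_width=11, slack=4)
Line 6: ['dirty'] (min_width=5, slack=10)

Answer: | have will for |
| silver tomato |
|   rock big    |
|photograph the |
|  pepper play  |
|     dirty     |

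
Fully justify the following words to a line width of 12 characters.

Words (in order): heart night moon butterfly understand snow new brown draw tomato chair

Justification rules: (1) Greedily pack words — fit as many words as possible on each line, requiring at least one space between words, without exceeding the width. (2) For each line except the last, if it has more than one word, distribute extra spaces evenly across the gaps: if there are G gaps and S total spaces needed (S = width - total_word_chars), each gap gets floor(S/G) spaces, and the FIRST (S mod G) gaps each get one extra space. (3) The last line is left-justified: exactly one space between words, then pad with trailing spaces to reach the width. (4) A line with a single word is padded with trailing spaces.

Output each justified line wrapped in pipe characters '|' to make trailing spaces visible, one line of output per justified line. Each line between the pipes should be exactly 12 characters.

Line 1: ['heart', 'night'] (min_width=11, slack=1)
Line 2: ['moon'] (min_width=4, slack=8)
Line 3: ['butterfly'] (min_width=9, slack=3)
Line 4: ['understand'] (min_width=10, slack=2)
Line 5: ['snow', 'new'] (min_width=8, slack=4)
Line 6: ['brown', 'draw'] (min_width=10, slack=2)
Line 7: ['tomato', 'chair'] (min_width=12, slack=0)

Answer: |heart  night|
|moon        |
|butterfly   |
|understand  |
|snow     new|
|brown   draw|
|tomato chair|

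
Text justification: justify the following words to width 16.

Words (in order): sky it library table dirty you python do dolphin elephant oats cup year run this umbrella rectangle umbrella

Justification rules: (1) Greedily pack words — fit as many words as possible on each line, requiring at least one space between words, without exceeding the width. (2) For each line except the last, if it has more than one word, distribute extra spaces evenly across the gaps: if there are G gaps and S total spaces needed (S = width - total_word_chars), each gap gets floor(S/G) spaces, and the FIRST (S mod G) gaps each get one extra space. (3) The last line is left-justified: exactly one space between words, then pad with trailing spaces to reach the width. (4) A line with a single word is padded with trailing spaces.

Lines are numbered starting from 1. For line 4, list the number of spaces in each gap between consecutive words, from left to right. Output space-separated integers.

Answer: 1

Derivation:
Line 1: ['sky', 'it', 'library'] (min_width=14, slack=2)
Line 2: ['table', 'dirty', 'you'] (min_width=15, slack=1)
Line 3: ['python', 'do'] (min_width=9, slack=7)
Line 4: ['dolphin', 'elephant'] (min_width=16, slack=0)
Line 5: ['oats', 'cup', 'year'] (min_width=13, slack=3)
Line 6: ['run', 'this'] (min_width=8, slack=8)
Line 7: ['umbrella'] (min_width=8, slack=8)
Line 8: ['rectangle'] (min_width=9, slack=7)
Line 9: ['umbrella'] (min_width=8, slack=8)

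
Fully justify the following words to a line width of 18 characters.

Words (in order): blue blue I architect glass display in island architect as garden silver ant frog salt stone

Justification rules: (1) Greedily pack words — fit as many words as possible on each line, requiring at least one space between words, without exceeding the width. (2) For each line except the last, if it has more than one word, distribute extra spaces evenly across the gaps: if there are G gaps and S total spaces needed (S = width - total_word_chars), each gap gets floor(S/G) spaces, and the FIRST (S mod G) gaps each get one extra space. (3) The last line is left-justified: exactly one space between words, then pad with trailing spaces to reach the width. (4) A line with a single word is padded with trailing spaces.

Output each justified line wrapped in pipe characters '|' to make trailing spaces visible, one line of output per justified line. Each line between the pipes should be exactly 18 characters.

Answer: |blue     blue    I|
|architect    glass|
|display  in island|
|architect       as|
|garden  silver ant|
|frog salt stone   |

Derivation:
Line 1: ['blue', 'blue', 'I'] (min_width=11, slack=7)
Line 2: ['architect', 'glass'] (min_width=15, slack=3)
Line 3: ['display', 'in', 'island'] (min_width=17, slack=1)
Line 4: ['architect', 'as'] (min_width=12, slack=6)
Line 5: ['garden', 'silver', 'ant'] (min_width=17, slack=1)
Line 6: ['frog', 'salt', 'stone'] (min_width=15, slack=3)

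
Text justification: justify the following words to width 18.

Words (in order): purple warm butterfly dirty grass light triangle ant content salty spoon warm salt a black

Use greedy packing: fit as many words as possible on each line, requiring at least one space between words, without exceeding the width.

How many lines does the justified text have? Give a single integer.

Answer: 7

Derivation:
Line 1: ['purple', 'warm'] (min_width=11, slack=7)
Line 2: ['butterfly', 'dirty'] (min_width=15, slack=3)
Line 3: ['grass', 'light'] (min_width=11, slack=7)
Line 4: ['triangle', 'ant'] (min_width=12, slack=6)
Line 5: ['content', 'salty'] (min_width=13, slack=5)
Line 6: ['spoon', 'warm', 'salt', 'a'] (min_width=17, slack=1)
Line 7: ['black'] (min_width=5, slack=13)
Total lines: 7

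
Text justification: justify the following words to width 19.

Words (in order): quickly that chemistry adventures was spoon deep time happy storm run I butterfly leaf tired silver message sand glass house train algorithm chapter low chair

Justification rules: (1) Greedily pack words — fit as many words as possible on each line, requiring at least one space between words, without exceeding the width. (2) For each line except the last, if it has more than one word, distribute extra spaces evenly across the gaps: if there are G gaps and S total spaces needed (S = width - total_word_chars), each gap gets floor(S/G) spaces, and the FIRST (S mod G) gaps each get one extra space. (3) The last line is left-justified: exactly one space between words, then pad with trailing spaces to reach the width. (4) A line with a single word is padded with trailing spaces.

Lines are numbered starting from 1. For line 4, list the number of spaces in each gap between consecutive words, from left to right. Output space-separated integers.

Line 1: ['quickly', 'that'] (min_width=12, slack=7)
Line 2: ['chemistry'] (min_width=9, slack=10)
Line 3: ['adventures', 'was'] (min_width=14, slack=5)
Line 4: ['spoon', 'deep', 'time'] (min_width=15, slack=4)
Line 5: ['happy', 'storm', 'run', 'I'] (min_width=17, slack=2)
Line 6: ['butterfly', 'leaf'] (min_width=14, slack=5)
Line 7: ['tired', 'silver'] (min_width=12, slack=7)
Line 8: ['message', 'sand', 'glass'] (min_width=18, slack=1)
Line 9: ['house', 'train'] (min_width=11, slack=8)
Line 10: ['algorithm', 'chapter'] (min_width=17, slack=2)
Line 11: ['low', 'chair'] (min_width=9, slack=10)

Answer: 3 3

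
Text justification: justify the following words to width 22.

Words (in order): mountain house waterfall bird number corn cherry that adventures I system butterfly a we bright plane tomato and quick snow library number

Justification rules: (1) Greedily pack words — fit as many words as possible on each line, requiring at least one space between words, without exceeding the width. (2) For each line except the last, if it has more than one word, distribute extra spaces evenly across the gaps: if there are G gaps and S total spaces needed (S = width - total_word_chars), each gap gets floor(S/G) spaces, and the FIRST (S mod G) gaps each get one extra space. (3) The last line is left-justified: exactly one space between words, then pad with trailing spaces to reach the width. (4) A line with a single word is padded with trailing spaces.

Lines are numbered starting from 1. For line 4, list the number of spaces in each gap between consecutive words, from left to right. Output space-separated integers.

Answer: 3 2

Derivation:
Line 1: ['mountain', 'house'] (min_width=14, slack=8)
Line 2: ['waterfall', 'bird', 'number'] (min_width=21, slack=1)
Line 3: ['corn', 'cherry', 'that'] (min_width=16, slack=6)
Line 4: ['adventures', 'I', 'system'] (min_width=19, slack=3)
Line 5: ['butterfly', 'a', 'we', 'bright'] (min_width=21, slack=1)
Line 6: ['plane', 'tomato', 'and', 'quick'] (min_width=22, slack=0)
Line 7: ['snow', 'library', 'number'] (min_width=19, slack=3)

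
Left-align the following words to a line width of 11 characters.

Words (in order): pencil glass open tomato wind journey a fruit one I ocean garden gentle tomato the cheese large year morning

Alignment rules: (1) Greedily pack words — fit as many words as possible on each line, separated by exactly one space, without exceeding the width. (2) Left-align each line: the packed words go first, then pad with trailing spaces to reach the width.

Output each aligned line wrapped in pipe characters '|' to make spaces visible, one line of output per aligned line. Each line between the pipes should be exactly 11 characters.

Line 1: ['pencil'] (min_width=6, slack=5)
Line 2: ['glass', 'open'] (min_width=10, slack=1)
Line 3: ['tomato', 'wind'] (min_width=11, slack=0)
Line 4: ['journey', 'a'] (min_width=9, slack=2)
Line 5: ['fruit', 'one', 'I'] (min_width=11, slack=0)
Line 6: ['ocean'] (min_width=5, slack=6)
Line 7: ['garden'] (min_width=6, slack=5)
Line 8: ['gentle'] (min_width=6, slack=5)
Line 9: ['tomato', 'the'] (min_width=10, slack=1)
Line 10: ['cheese'] (min_width=6, slack=5)
Line 11: ['large', 'year'] (min_width=10, slack=1)
Line 12: ['morning'] (min_width=7, slack=4)

Answer: |pencil     |
|glass open |
|tomato wind|
|journey a  |
|fruit one I|
|ocean      |
|garden     |
|gentle     |
|tomato the |
|cheese     |
|large year |
|morning    |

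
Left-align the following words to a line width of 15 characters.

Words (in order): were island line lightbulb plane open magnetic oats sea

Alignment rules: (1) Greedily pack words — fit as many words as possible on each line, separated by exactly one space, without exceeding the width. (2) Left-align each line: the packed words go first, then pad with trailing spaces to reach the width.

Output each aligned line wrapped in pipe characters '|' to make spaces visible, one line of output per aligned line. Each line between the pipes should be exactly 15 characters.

Line 1: ['were', 'island'] (min_width=11, slack=4)
Line 2: ['line', 'lightbulb'] (min_width=14, slack=1)
Line 3: ['plane', 'open'] (min_width=10, slack=5)
Line 4: ['magnetic', 'oats'] (min_width=13, slack=2)
Line 5: ['sea'] (min_width=3, slack=12)

Answer: |were island    |
|line lightbulb |
|plane open     |
|magnetic oats  |
|sea            |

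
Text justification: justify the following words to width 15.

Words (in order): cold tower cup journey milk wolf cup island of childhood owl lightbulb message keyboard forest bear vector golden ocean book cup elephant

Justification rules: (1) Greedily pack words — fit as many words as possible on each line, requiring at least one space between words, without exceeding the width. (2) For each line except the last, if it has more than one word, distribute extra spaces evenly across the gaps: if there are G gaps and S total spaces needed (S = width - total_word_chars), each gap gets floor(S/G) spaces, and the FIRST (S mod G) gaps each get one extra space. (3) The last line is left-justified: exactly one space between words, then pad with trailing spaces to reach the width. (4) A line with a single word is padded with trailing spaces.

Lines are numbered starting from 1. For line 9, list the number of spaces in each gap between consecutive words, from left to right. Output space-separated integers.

Answer: 4

Derivation:
Line 1: ['cold', 'tower', 'cup'] (min_width=14, slack=1)
Line 2: ['journey', 'milk'] (min_width=12, slack=3)
Line 3: ['wolf', 'cup', 'island'] (min_width=15, slack=0)
Line 4: ['of', 'childhood'] (min_width=12, slack=3)
Line 5: ['owl', 'lightbulb'] (min_width=13, slack=2)
Line 6: ['message'] (min_width=7, slack=8)
Line 7: ['keyboard', 'forest'] (min_width=15, slack=0)
Line 8: ['bear', 'vector'] (min_width=11, slack=4)
Line 9: ['golden', 'ocean'] (min_width=12, slack=3)
Line 10: ['book', 'cup'] (min_width=8, slack=7)
Line 11: ['elephant'] (min_width=8, slack=7)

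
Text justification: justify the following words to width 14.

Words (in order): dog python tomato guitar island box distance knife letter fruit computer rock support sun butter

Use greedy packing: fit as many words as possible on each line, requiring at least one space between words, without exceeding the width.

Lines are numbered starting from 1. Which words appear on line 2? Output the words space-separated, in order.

Answer: tomato guitar

Derivation:
Line 1: ['dog', 'python'] (min_width=10, slack=4)
Line 2: ['tomato', 'guitar'] (min_width=13, slack=1)
Line 3: ['island', 'box'] (min_width=10, slack=4)
Line 4: ['distance', 'knife'] (min_width=14, slack=0)
Line 5: ['letter', 'fruit'] (min_width=12, slack=2)
Line 6: ['computer', 'rock'] (min_width=13, slack=1)
Line 7: ['support', 'sun'] (min_width=11, slack=3)
Line 8: ['butter'] (min_width=6, slack=8)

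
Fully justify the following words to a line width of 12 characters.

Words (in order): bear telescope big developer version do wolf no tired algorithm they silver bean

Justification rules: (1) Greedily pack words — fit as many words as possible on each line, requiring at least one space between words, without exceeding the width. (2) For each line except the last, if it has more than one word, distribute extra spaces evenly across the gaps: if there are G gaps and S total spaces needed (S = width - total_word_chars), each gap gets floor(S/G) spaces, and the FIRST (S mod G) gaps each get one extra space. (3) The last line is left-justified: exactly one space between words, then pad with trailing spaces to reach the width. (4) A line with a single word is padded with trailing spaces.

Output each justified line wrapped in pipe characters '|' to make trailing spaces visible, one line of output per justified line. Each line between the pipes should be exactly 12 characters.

Answer: |bear        |
|telescope   |
|big         |
|developer   |
|version   do|
|wolf      no|
|tired       |
|algorithm   |
|they  silver|
|bean        |

Derivation:
Line 1: ['bear'] (min_width=4, slack=8)
Line 2: ['telescope'] (min_width=9, slack=3)
Line 3: ['big'] (min_width=3, slack=9)
Line 4: ['developer'] (min_width=9, slack=3)
Line 5: ['version', 'do'] (min_width=10, slack=2)
Line 6: ['wolf', 'no'] (min_width=7, slack=5)
Line 7: ['tired'] (min_width=5, slack=7)
Line 8: ['algorithm'] (min_width=9, slack=3)
Line 9: ['they', 'silver'] (min_width=11, slack=1)
Line 10: ['bean'] (min_width=4, slack=8)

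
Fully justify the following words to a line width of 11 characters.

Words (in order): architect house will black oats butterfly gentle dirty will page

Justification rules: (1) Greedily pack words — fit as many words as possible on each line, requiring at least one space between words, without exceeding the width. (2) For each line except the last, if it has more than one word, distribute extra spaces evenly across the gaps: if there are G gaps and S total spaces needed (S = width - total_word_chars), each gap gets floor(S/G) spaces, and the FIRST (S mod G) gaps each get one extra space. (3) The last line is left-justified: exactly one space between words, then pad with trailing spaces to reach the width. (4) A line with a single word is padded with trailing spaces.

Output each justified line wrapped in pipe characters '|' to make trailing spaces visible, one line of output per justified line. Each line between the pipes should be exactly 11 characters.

Answer: |architect  |
|house  will|
|black  oats|
|butterfly  |
|gentle     |
|dirty  will|
|page       |

Derivation:
Line 1: ['architect'] (min_width=9, slack=2)
Line 2: ['house', 'will'] (min_width=10, slack=1)
Line 3: ['black', 'oats'] (min_width=10, slack=1)
Line 4: ['butterfly'] (min_width=9, slack=2)
Line 5: ['gentle'] (min_width=6, slack=5)
Line 6: ['dirty', 'will'] (min_width=10, slack=1)
Line 7: ['page'] (min_width=4, slack=7)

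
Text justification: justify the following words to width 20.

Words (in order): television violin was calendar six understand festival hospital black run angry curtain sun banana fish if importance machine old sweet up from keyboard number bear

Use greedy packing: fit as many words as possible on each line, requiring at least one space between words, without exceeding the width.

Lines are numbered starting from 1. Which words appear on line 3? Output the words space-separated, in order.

Line 1: ['television', 'violin'] (min_width=17, slack=3)
Line 2: ['was', 'calendar', 'six'] (min_width=16, slack=4)
Line 3: ['understand', 'festival'] (min_width=19, slack=1)
Line 4: ['hospital', 'black', 'run'] (min_width=18, slack=2)
Line 5: ['angry', 'curtain', 'sun'] (min_width=17, slack=3)
Line 6: ['banana', 'fish', 'if'] (min_width=14, slack=6)
Line 7: ['importance', 'machine'] (min_width=18, slack=2)
Line 8: ['old', 'sweet', 'up', 'from'] (min_width=17, slack=3)
Line 9: ['keyboard', 'number', 'bear'] (min_width=20, slack=0)

Answer: understand festival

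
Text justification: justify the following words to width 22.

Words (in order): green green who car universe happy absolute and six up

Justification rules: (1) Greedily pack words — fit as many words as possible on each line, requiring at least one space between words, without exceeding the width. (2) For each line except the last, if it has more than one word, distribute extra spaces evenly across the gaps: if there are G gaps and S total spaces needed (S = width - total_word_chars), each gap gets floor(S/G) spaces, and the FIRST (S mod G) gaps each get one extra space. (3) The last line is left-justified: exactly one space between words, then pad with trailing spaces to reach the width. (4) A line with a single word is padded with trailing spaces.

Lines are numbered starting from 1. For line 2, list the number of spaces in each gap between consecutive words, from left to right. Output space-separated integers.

Line 1: ['green', 'green', 'who', 'car'] (min_width=19, slack=3)
Line 2: ['universe', 'happy'] (min_width=14, slack=8)
Line 3: ['absolute', 'and', 'six', 'up'] (min_width=19, slack=3)

Answer: 9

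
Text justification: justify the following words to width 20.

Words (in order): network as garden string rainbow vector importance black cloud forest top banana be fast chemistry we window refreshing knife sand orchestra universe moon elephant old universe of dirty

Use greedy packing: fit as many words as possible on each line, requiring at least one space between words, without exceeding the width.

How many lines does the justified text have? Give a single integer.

Line 1: ['network', 'as', 'garden'] (min_width=17, slack=3)
Line 2: ['string', 'rainbow'] (min_width=14, slack=6)
Line 3: ['vector', 'importance'] (min_width=17, slack=3)
Line 4: ['black', 'cloud', 'forest'] (min_width=18, slack=2)
Line 5: ['top', 'banana', 'be', 'fast'] (min_width=18, slack=2)
Line 6: ['chemistry', 'we', 'window'] (min_width=19, slack=1)
Line 7: ['refreshing', 'knife'] (min_width=16, slack=4)
Line 8: ['sand', 'orchestra'] (min_width=14, slack=6)
Line 9: ['universe', 'moon'] (min_width=13, slack=7)
Line 10: ['elephant', 'old'] (min_width=12, slack=8)
Line 11: ['universe', 'of', 'dirty'] (min_width=17, slack=3)
Total lines: 11

Answer: 11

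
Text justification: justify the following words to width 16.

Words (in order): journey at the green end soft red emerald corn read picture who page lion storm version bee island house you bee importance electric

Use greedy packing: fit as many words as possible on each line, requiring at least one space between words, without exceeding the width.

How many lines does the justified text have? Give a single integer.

Answer: 9

Derivation:
Line 1: ['journey', 'at', 'the'] (min_width=14, slack=2)
Line 2: ['green', 'end', 'soft'] (min_width=14, slack=2)
Line 3: ['red', 'emerald', 'corn'] (min_width=16, slack=0)
Line 4: ['read', 'picture', 'who'] (min_width=16, slack=0)
Line 5: ['page', 'lion', 'storm'] (min_width=15, slack=1)
Line 6: ['version', 'bee'] (min_width=11, slack=5)
Line 7: ['island', 'house', 'you'] (min_width=16, slack=0)
Line 8: ['bee', 'importance'] (min_width=14, slack=2)
Line 9: ['electric'] (min_width=8, slack=8)
Total lines: 9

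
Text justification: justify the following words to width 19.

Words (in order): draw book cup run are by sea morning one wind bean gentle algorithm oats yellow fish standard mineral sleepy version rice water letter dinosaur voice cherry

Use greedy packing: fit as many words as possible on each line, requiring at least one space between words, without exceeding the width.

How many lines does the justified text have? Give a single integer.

Answer: 10

Derivation:
Line 1: ['draw', 'book', 'cup', 'run'] (min_width=17, slack=2)
Line 2: ['are', 'by', 'sea', 'morning'] (min_width=18, slack=1)
Line 3: ['one', 'wind', 'bean'] (min_width=13, slack=6)
Line 4: ['gentle', 'algorithm'] (min_width=16, slack=3)
Line 5: ['oats', 'yellow', 'fish'] (min_width=16, slack=3)
Line 6: ['standard', 'mineral'] (min_width=16, slack=3)
Line 7: ['sleepy', 'version', 'rice'] (min_width=19, slack=0)
Line 8: ['water', 'letter'] (min_width=12, slack=7)
Line 9: ['dinosaur', 'voice'] (min_width=14, slack=5)
Line 10: ['cherry'] (min_width=6, slack=13)
Total lines: 10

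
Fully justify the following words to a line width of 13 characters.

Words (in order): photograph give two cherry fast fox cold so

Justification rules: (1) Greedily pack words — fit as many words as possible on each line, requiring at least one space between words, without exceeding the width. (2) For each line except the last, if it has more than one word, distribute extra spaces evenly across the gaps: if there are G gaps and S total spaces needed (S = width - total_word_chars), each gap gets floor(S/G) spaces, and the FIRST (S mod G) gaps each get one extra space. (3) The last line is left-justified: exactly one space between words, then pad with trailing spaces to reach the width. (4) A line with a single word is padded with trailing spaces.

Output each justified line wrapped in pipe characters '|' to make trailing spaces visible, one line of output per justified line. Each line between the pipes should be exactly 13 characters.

Line 1: ['photograph'] (min_width=10, slack=3)
Line 2: ['give', 'two'] (min_width=8, slack=5)
Line 3: ['cherry', 'fast'] (min_width=11, slack=2)
Line 4: ['fox', 'cold', 'so'] (min_width=11, slack=2)

Answer: |photograph   |
|give      two|
|cherry   fast|
|fox cold so  |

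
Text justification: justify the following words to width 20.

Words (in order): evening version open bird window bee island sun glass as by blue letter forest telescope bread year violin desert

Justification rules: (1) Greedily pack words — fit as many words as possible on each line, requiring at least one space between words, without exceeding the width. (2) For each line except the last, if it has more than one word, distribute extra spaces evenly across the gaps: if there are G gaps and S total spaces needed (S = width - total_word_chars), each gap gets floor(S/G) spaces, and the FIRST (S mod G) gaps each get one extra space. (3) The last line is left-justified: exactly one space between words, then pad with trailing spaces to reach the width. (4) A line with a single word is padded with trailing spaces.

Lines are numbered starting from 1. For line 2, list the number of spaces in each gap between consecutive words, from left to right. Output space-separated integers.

Answer: 4 3

Derivation:
Line 1: ['evening', 'version', 'open'] (min_width=20, slack=0)
Line 2: ['bird', 'window', 'bee'] (min_width=15, slack=5)
Line 3: ['island', 'sun', 'glass', 'as'] (min_width=19, slack=1)
Line 4: ['by', 'blue', 'letter'] (min_width=14, slack=6)
Line 5: ['forest', 'telescope'] (min_width=16, slack=4)
Line 6: ['bread', 'year', 'violin'] (min_width=17, slack=3)
Line 7: ['desert'] (min_width=6, slack=14)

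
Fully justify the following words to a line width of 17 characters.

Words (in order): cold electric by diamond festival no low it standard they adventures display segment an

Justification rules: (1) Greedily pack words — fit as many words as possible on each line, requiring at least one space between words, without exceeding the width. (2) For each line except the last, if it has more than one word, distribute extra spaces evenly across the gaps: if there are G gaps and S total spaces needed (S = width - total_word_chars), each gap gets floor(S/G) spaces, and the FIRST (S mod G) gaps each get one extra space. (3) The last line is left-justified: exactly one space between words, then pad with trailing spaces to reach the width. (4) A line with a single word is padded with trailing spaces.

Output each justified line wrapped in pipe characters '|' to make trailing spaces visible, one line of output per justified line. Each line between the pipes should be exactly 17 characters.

Line 1: ['cold', 'electric', 'by'] (min_width=16, slack=1)
Line 2: ['diamond', 'festival'] (min_width=16, slack=1)
Line 3: ['no', 'low', 'it'] (min_width=9, slack=8)
Line 4: ['standard', 'they'] (min_width=13, slack=4)
Line 5: ['adventures'] (min_width=10, slack=7)
Line 6: ['display', 'segment'] (min_width=15, slack=2)
Line 7: ['an'] (min_width=2, slack=15)

Answer: |cold  electric by|
|diamond  festival|
|no     low     it|
|standard     they|
|adventures       |
|display   segment|
|an               |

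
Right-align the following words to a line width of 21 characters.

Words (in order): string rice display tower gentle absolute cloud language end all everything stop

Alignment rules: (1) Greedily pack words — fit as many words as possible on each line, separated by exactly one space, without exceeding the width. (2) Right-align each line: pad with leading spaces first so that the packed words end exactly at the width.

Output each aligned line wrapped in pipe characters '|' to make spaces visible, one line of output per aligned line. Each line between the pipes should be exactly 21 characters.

Line 1: ['string', 'rice', 'display'] (min_width=19, slack=2)
Line 2: ['tower', 'gentle', 'absolute'] (min_width=21, slack=0)
Line 3: ['cloud', 'language', 'end'] (min_width=18, slack=3)
Line 4: ['all', 'everything', 'stop'] (min_width=19, slack=2)

Answer: |  string rice display|
|tower gentle absolute|
|   cloud language end|
|  all everything stop|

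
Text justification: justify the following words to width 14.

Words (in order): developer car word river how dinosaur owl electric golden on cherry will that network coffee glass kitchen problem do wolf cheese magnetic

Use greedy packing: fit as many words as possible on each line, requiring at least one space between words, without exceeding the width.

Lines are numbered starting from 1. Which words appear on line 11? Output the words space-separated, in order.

Answer: wolf cheese

Derivation:
Line 1: ['developer', 'car'] (min_width=13, slack=1)
Line 2: ['word', 'river', 'how'] (min_width=14, slack=0)
Line 3: ['dinosaur', 'owl'] (min_width=12, slack=2)
Line 4: ['electric'] (min_width=8, slack=6)
Line 5: ['golden', 'on'] (min_width=9, slack=5)
Line 6: ['cherry', 'will'] (min_width=11, slack=3)
Line 7: ['that', 'network'] (min_width=12, slack=2)
Line 8: ['coffee', 'glass'] (min_width=12, slack=2)
Line 9: ['kitchen'] (min_width=7, slack=7)
Line 10: ['problem', 'do'] (min_width=10, slack=4)
Line 11: ['wolf', 'cheese'] (min_width=11, slack=3)
Line 12: ['magnetic'] (min_width=8, slack=6)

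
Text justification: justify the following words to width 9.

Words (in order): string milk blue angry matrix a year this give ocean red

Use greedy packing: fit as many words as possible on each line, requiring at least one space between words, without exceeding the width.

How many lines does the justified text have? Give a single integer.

Answer: 7

Derivation:
Line 1: ['string'] (min_width=6, slack=3)
Line 2: ['milk', 'blue'] (min_width=9, slack=0)
Line 3: ['angry'] (min_width=5, slack=4)
Line 4: ['matrix', 'a'] (min_width=8, slack=1)
Line 5: ['year', 'this'] (min_width=9, slack=0)
Line 6: ['give'] (min_width=4, slack=5)
Line 7: ['ocean', 'red'] (min_width=9, slack=0)
Total lines: 7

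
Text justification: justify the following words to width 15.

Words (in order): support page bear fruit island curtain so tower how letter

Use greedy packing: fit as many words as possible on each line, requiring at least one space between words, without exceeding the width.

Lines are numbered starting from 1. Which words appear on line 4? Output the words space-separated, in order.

Line 1: ['support', 'page'] (min_width=12, slack=3)
Line 2: ['bear', 'fruit'] (min_width=10, slack=5)
Line 3: ['island', 'curtain'] (min_width=14, slack=1)
Line 4: ['so', 'tower', 'how'] (min_width=12, slack=3)
Line 5: ['letter'] (min_width=6, slack=9)

Answer: so tower how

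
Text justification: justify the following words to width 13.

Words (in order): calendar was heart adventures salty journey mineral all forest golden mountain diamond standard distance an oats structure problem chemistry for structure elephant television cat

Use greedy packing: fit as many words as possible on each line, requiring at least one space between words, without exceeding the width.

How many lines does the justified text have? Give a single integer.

Line 1: ['calendar', 'was'] (min_width=12, slack=1)
Line 2: ['heart'] (min_width=5, slack=8)
Line 3: ['adventures'] (min_width=10, slack=3)
Line 4: ['salty', 'journey'] (min_width=13, slack=0)
Line 5: ['mineral', 'all'] (min_width=11, slack=2)
Line 6: ['forest', 'golden'] (min_width=13, slack=0)
Line 7: ['mountain'] (min_width=8, slack=5)
Line 8: ['diamond'] (min_width=7, slack=6)
Line 9: ['standard'] (min_width=8, slack=5)
Line 10: ['distance', 'an'] (min_width=11, slack=2)
Line 11: ['oats'] (min_width=4, slack=9)
Line 12: ['structure'] (min_width=9, slack=4)
Line 13: ['problem'] (min_width=7, slack=6)
Line 14: ['chemistry', 'for'] (min_width=13, slack=0)
Line 15: ['structure'] (min_width=9, slack=4)
Line 16: ['elephant'] (min_width=8, slack=5)
Line 17: ['television'] (min_width=10, slack=3)
Line 18: ['cat'] (min_width=3, slack=10)
Total lines: 18

Answer: 18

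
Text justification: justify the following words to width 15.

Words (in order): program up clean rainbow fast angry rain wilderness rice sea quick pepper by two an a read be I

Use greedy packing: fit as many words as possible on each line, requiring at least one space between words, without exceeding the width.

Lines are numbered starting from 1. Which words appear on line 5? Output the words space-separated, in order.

Line 1: ['program', 'up'] (min_width=10, slack=5)
Line 2: ['clean', 'rainbow'] (min_width=13, slack=2)
Line 3: ['fast', 'angry', 'rain'] (min_width=15, slack=0)
Line 4: ['wilderness', 'rice'] (min_width=15, slack=0)
Line 5: ['sea', 'quick'] (min_width=9, slack=6)
Line 6: ['pepper', 'by', 'two'] (min_width=13, slack=2)
Line 7: ['an', 'a', 'read', 'be', 'I'] (min_width=14, slack=1)

Answer: sea quick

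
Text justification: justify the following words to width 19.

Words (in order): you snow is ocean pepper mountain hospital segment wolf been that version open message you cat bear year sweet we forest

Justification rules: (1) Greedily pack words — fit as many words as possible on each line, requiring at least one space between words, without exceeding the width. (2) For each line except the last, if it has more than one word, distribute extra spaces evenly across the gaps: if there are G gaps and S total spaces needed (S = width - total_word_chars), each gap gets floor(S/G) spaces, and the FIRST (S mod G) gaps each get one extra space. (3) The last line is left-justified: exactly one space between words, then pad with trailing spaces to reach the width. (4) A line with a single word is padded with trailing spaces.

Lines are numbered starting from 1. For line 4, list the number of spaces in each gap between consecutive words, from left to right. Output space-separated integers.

Answer: 4 3

Derivation:
Line 1: ['you', 'snow', 'is', 'ocean'] (min_width=17, slack=2)
Line 2: ['pepper', 'mountain'] (min_width=15, slack=4)
Line 3: ['hospital', 'segment'] (min_width=16, slack=3)
Line 4: ['wolf', 'been', 'that'] (min_width=14, slack=5)
Line 5: ['version', 'open'] (min_width=12, slack=7)
Line 6: ['message', 'you', 'cat'] (min_width=15, slack=4)
Line 7: ['bear', 'year', 'sweet', 'we'] (min_width=18, slack=1)
Line 8: ['forest'] (min_width=6, slack=13)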